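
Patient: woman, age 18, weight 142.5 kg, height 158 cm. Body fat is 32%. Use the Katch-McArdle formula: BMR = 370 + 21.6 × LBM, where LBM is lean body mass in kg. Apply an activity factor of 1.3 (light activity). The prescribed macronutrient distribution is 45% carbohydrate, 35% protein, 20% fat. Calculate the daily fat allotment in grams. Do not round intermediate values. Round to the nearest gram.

71 g/day

LBM = 142.5 × (1 − 0.32) = 96.9 kg. Katch-McArdle: BMR = 370 + 21.6 × 96.9 = 2463.04 kcal/day.
TEE = 2463.04 × 1.3 = 3201.952 kcal/day.
Fat energy = 20% × 3201.952 = 640.3904 kcal.
Fat = 640.3904 ÷ 9 kcal/g = 71.1545 g.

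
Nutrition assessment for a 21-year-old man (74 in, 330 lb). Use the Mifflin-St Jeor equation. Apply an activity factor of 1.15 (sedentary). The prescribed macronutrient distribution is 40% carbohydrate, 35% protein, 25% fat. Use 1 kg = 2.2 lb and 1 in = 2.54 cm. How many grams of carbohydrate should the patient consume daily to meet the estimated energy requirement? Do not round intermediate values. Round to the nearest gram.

Convert to metric: weight = 330 ÷ 2.2 = 150 kg; height = 74 × 2.54 = 187.96 cm.
Mifflin-St Jeor (male): BMR = 10(150) + 6.25(187.96) − 5(21) + 5 = 1500 + 1174.75 − 105 + 5 = 2574.75 kcal/day.
TEE = 2574.75 × 1.15 = 2960.9625 kcal/day.
Carbohydrate energy = 40% × 2960.9625 = 1184.385 kcal.
Carbohydrate = 1184.385 ÷ 4 kcal/g = 296.0963 g.

296 g/day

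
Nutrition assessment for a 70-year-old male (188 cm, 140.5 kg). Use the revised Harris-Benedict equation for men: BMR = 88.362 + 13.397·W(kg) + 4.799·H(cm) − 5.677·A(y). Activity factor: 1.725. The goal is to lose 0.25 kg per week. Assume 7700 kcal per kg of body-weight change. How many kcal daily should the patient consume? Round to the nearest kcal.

Harris-Benedict: BMR = 88.362 + 13.397(140.5) + 4.799(188) − 5.677(70) = 2475.4625 kcal/day.
TEE = 2475.4625 × 1.725 = 4270.1728 kcal/day.
Required daily deficit = 0.25 × 7700 ÷ 7 = 275 kcal/day.
Target intake = 4270.1728 − 275 = 3995.1728 kcal/day.

3995 kcal daily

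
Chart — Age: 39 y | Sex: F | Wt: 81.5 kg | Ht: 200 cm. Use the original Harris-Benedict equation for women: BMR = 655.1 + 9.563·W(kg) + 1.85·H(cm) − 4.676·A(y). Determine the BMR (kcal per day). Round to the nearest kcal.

1622 kcal per day

Harris-Benedict: BMR = 655.1 + 9.563(81.5) + 1.85(200) − 4.676(39) = 1622.1205 kcal/day.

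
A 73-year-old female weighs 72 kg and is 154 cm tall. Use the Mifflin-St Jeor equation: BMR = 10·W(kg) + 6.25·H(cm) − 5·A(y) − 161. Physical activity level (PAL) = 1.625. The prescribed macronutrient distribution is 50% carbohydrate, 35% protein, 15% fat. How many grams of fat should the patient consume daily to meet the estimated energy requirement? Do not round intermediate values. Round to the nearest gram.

31 g/day

Mifflin-St Jeor (female): BMR = 10(72) + 6.25(154) − 5(73) − 161 = 720 + 962.5 − 365 − 161 = 1156.5 kcal/day.
TEE = 1156.5 × 1.625 = 1879.3125 kcal/day.
Fat energy = 15% × 1879.3125 = 281.8969 kcal.
Fat = 281.8969 ÷ 9 kcal/g = 31.3219 g.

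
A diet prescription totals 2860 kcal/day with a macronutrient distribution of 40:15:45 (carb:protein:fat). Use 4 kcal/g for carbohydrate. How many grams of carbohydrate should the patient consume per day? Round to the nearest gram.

Carbohydrate energy = 40% × 2860 = 1144 kcal.
At 4 kcal/g: 1144 ÷ 4 = 286 g.

286 g/day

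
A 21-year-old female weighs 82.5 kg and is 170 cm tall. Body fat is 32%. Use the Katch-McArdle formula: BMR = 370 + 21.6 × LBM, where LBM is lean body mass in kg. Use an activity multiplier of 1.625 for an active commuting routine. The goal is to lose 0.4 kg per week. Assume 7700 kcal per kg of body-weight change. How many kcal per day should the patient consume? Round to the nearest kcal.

2130 kcal per day

LBM = 82.5 × (1 − 0.32) = 56.1 kg. Katch-McArdle: BMR = 370 + 21.6 × 56.1 = 1581.76 kcal/day.
TEE = 1581.76 × 1.625 = 2570.36 kcal/day.
Required daily deficit = 0.4 × 7700 ÷ 7 = 440 kcal/day.
Target intake = 2570.36 − 440 = 2130.36 kcal/day.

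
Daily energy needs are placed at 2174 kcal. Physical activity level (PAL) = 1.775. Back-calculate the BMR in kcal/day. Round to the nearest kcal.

1225 kcal/day

BMR = TEE ÷ activity factor = 2174 ÷ 1.775 = 1224.7887 kcal/day.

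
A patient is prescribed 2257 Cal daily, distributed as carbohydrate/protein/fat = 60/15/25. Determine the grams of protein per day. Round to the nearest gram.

85 g/day

Protein energy = 15% × 2257 = 338.55 kcal.
At 4 kcal/g: 338.55 ÷ 4 = 84.6375 g.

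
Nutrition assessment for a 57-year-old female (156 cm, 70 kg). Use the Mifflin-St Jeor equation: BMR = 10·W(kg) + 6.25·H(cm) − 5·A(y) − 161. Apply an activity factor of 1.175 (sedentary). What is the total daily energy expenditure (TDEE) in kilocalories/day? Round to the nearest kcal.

1444 kilocalories/day

Mifflin-St Jeor (female): BMR = 10(70) + 6.25(156) − 5(57) − 161 = 700 + 975 − 285 − 161 = 1229 kcal/day.
TEE = BMR × activity factor = 1229 × 1.175 = 1444.075 kcal/day.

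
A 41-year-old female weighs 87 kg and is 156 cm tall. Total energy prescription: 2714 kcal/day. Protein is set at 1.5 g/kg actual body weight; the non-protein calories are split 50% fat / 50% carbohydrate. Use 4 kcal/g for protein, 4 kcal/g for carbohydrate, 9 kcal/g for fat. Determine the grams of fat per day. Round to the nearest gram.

122 g/day

Protein = 1.5 × 87 = 130.5 g → 130.5 × 4 = 522 kcal.
Non-protein calories = 2714 − 522 = 2192 kcal.
Fat: 50% × 2192 = 1096 kcal; carbohydrate: 1096 kcal.
Fat: 1096 kcal ÷ 9 kcal/g = 121.7778 g.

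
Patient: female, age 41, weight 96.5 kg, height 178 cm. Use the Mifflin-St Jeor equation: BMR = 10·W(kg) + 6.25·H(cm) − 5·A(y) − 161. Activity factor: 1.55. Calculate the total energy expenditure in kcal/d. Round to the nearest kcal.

Mifflin-St Jeor (female): BMR = 10(96.5) + 6.25(178) − 5(41) − 161 = 965 + 1112.5 − 205 − 161 = 1711.5 kcal/day.
TEE = BMR × activity factor = 1711.5 × 1.55 = 2652.825 kcal/day.

2653 kcal/d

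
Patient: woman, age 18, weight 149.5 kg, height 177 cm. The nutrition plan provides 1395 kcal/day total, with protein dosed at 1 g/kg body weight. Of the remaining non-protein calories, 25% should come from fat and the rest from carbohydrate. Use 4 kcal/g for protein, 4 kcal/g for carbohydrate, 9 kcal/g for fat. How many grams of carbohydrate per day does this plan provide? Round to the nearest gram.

149 g/day

Protein = 1 × 149.5 = 149.5 g → 149.5 × 4 = 598 kcal.
Non-protein calories = 1395 − 598 = 797 kcal.
Fat: 25% × 797 = 199.25 kcal; carbohydrate: 597.75 kcal.
Carbohydrate: 597.75 kcal ÷ 4 kcal/g = 149.4375 g.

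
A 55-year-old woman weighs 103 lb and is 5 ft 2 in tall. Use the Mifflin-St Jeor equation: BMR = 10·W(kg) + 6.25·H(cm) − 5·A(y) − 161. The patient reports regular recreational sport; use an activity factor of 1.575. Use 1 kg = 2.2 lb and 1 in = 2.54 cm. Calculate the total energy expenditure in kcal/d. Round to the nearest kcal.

Convert to metric: weight = 103 ÷ 2.2 = 46.8182 kg; height = (5×12 + 2) × 2.54 = 62 × 2.54 = 157.48 cm.
Mifflin-St Jeor (female): BMR = 10(46.8182) + 6.25(157.48) − 5(55) − 161 = 468.1818 + 984.25 − 275 − 161 = 1016.4318 kcal/day.
TEE = BMR × activity factor = 1016.4318 × 1.575 = 1600.8801 kcal/day.

1601 kcal/d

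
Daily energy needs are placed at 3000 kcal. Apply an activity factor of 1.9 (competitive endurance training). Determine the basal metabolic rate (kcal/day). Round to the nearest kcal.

1579 kcal/day

BMR = TEE ÷ activity factor = 3000 ÷ 1.9 = 1578.9474 kcal/day.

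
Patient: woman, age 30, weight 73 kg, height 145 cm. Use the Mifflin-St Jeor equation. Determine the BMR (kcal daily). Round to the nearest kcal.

Mifflin-St Jeor (female): BMR = 10(73) + 6.25(145) − 5(30) − 161 = 730 + 906.25 − 150 − 161 = 1325.25 kcal/day.

1325 kcal daily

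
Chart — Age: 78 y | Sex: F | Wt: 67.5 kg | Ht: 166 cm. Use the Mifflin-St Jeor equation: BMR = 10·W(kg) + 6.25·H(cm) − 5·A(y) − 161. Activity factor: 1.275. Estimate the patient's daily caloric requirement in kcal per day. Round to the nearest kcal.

1481 kcal per day

Mifflin-St Jeor (female): BMR = 10(67.5) + 6.25(166) − 5(78) − 161 = 675 + 1037.5 − 390 − 161 = 1161.5 kcal/day.
TEE = BMR × activity factor = 1161.5 × 1.275 = 1480.9125 kcal/day.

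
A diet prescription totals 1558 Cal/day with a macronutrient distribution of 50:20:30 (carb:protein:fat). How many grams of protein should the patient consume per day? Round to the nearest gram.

Protein energy = 20% × 1558 = 311.6 kcal.
At 4 kcal/g: 311.6 ÷ 4 = 77.9 g.

78 g/day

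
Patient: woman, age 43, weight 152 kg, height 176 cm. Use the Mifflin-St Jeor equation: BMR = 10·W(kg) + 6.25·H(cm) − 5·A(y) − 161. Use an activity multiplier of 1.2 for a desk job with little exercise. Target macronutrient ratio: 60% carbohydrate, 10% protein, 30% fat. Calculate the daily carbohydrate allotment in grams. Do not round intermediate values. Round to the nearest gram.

Mifflin-St Jeor (female): BMR = 10(152) + 6.25(176) − 5(43) − 161 = 1520 + 1100 − 215 − 161 = 2244 kcal/day.
TEE = 2244 × 1.2 = 2692.8 kcal/day.
Carbohydrate energy = 60% × 2692.8 = 1615.68 kcal.
Carbohydrate = 1615.68 ÷ 4 kcal/g = 403.92 g.

404 g/day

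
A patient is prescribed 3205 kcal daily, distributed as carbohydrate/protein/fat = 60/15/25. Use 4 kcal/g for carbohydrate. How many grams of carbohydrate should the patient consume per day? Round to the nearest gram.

Carbohydrate energy = 60% × 3205 = 1923 kcal.
At 4 kcal/g: 1923 ÷ 4 = 480.75 g.

481 g/day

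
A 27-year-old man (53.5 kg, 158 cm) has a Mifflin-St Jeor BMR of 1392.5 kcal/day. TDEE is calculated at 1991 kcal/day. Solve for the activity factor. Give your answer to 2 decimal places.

Activity factor = TEE ÷ BMR = 1991 ÷ 1392.5 = 1.43.

1.43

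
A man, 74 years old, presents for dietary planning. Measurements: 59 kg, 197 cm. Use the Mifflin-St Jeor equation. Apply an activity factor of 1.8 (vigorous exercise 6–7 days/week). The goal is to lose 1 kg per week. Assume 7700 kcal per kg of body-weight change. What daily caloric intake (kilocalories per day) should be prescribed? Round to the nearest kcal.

Mifflin-St Jeor (male): BMR = 10(59) + 6.25(197) − 5(74) + 5 = 590 + 1231.25 − 370 + 5 = 1456.25 kcal/day.
TEE = 1456.25 × 1.8 = 2621.25 kcal/day.
Required daily deficit = 1 × 7700 ÷ 7 = 1100 kcal/day.
Target intake = 2621.25 − 1100 = 1521.25 kcal/day.

1521 kilocalories per day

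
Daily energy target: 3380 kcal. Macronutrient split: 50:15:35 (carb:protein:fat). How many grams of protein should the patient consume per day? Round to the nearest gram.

127 g/day

Protein energy = 15% × 3380 = 507 kcal.
At 4 kcal/g: 507 ÷ 4 = 126.75 g.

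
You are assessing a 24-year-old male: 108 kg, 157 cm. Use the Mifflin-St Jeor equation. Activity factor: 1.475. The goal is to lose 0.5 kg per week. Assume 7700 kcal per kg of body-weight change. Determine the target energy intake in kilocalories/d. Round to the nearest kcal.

2321 kilocalories/d

Mifflin-St Jeor (male): BMR = 10(108) + 6.25(157) − 5(24) + 5 = 1080 + 981.25 − 120 + 5 = 1946.25 kcal/day.
TEE = 1946.25 × 1.475 = 2870.7188 kcal/day.
Required daily deficit = 0.5 × 7700 ÷ 7 = 550 kcal/day.
Target intake = 2870.7188 − 550 = 2320.7188 kcal/day.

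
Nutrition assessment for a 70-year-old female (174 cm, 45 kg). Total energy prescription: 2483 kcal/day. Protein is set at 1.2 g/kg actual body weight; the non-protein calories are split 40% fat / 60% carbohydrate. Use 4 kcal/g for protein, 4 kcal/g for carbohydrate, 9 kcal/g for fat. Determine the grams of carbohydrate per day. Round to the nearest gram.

Protein = 1.2 × 45 = 54 g → 54 × 4 = 216 kcal.
Non-protein calories = 2483 − 216 = 2267 kcal.
Fat: 40% × 2267 = 906.8 kcal; carbohydrate: 1360.2 kcal.
Carbohydrate: 1360.2 kcal ÷ 4 kcal/g = 340.05 g.

340 g/day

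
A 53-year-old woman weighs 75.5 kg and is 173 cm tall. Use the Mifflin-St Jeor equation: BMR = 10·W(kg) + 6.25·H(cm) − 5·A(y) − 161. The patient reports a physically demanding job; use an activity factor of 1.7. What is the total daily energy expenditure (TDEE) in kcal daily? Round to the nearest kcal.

2397 kcal daily

Mifflin-St Jeor (female): BMR = 10(75.5) + 6.25(173) − 5(53) − 161 = 755 + 1081.25 − 265 − 161 = 1410.25 kcal/day.
TEE = BMR × activity factor = 1410.25 × 1.7 = 2397.425 kcal/day.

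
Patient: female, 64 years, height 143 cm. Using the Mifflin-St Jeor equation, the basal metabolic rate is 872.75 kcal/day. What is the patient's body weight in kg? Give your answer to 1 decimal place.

872.75 = 10·W + 6.25(143) − 5(64) − 161
10·W = 872.75 − 412.75 = 460, so W = 46 kg.

46.0 kg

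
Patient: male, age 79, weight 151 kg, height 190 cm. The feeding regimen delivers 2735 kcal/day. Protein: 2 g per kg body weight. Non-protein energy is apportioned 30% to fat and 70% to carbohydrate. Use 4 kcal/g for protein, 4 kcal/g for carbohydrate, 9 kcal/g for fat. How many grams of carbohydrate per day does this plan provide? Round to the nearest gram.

267 g/day

Protein = 2 × 151 = 302 g → 302 × 4 = 1208 kcal.
Non-protein calories = 2735 − 1208 = 1527 kcal.
Fat: 30% × 1527 = 458.1 kcal; carbohydrate: 1068.9 kcal.
Carbohydrate: 1068.9 kcal ÷ 4 kcal/g = 267.225 g.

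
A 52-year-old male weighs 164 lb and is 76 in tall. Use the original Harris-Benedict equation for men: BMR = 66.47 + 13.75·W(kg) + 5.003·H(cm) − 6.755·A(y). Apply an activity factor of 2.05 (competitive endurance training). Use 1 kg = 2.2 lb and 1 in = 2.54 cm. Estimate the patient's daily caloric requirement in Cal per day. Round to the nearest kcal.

Convert to metric: weight = 164 ÷ 2.2 = 74.5455 kg; height = 76 × 2.54 = 193.04 cm.
Harris-Benedict: BMR = 66.47 + 13.75(74.5455) + 5.003(193.04) − 6.755(52) = 1705.9891 kcal/day.
TEE = BMR × activity factor = 1705.9891 × 2.05 = 3497.2777 kcal/day.

3497 Cal per day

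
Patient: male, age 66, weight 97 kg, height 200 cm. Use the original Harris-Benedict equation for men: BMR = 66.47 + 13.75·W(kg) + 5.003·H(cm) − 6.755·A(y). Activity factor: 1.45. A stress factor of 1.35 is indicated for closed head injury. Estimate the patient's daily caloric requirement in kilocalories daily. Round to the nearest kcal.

Harris-Benedict: BMR = 66.47 + 13.75(97) + 5.003(200) − 6.755(66) = 1954.99 kcal/day.
TEE = BMR × activity factor = 1954.99 × 1.45 = 2834.7355 kcal/day.
Apply stress factor: 2834.7355 × 1.35 = 3826.8929 kcal/day.

3827 kilocalories daily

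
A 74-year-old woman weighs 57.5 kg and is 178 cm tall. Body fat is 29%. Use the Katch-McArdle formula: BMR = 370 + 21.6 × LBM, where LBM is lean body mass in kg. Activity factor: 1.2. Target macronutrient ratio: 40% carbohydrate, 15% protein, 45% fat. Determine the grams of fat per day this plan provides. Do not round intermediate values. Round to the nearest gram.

LBM = 57.5 × (1 − 0.29) = 40.825 kg. Katch-McArdle: BMR = 370 + 21.6 × 40.825 = 1251.82 kcal/day.
TEE = 1251.82 × 1.2 = 1502.184 kcal/day.
Fat energy = 45% × 1502.184 = 675.9828 kcal.
Fat = 675.9828 ÷ 9 kcal/g = 75.1092 g.

75 g/day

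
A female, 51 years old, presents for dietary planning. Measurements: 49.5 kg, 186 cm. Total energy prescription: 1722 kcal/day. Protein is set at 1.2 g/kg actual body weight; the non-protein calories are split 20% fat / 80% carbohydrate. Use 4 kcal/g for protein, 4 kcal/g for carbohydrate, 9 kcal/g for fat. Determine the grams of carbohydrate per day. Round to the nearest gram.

Protein = 1.2 × 49.5 = 59.4 g → 59.4 × 4 = 237.6 kcal.
Non-protein calories = 1722 − 237.6 = 1484.4 kcal.
Fat: 20% × 1484.4 = 296.88 kcal; carbohydrate: 1187.52 kcal.
Carbohydrate: 1187.52 kcal ÷ 4 kcal/g = 296.88 g.

297 g/day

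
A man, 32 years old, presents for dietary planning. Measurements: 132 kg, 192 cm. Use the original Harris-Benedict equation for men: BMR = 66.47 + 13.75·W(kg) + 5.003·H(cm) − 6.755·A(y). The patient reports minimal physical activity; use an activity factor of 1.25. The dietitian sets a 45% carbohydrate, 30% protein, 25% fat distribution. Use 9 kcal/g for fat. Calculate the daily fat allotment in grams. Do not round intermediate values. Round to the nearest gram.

Harris-Benedict: BMR = 66.47 + 13.75(132) + 5.003(192) − 6.755(32) = 2625.886 kcal/day.
TEE = 2625.886 × 1.25 = 3282.3575 kcal/day.
Fat energy = 25% × 3282.3575 = 820.5894 kcal.
Fat = 820.5894 ÷ 9 kcal/g = 91.1766 g.

91 g/day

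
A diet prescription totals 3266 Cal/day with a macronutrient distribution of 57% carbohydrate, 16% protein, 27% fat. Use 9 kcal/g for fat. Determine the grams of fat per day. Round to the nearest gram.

Fat energy = 27% × 3266 = 881.82 kcal.
At 9 kcal/g: 881.82 ÷ 9 = 97.98 g.

98 g/day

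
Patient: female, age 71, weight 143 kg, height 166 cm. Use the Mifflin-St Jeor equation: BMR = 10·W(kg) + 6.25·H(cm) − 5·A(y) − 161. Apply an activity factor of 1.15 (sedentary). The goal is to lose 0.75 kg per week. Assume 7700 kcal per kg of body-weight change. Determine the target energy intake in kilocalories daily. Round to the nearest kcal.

1419 kilocalories daily

Mifflin-St Jeor (female): BMR = 10(143) + 6.25(166) − 5(71) − 161 = 1430 + 1037.5 − 355 − 161 = 1951.5 kcal/day.
TEE = 1951.5 × 1.15 = 2244.225 kcal/day.
Required daily deficit = 0.75 × 7700 ÷ 7 = 825 kcal/day.
Target intake = 2244.225 − 825 = 1419.225 kcal/day.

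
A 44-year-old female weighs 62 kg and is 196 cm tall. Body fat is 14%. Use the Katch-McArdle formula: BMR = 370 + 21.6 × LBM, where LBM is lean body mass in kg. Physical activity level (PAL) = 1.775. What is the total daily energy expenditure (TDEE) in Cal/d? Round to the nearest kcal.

2701 Cal/d

LBM = 62 × (1 − 0.14) = 53.32 kg. Katch-McArdle: BMR = 370 + 21.6 × 53.32 = 1521.712 kcal/day.
TEE = BMR × activity factor = 1521.712 × 1.775 = 2701.0388 kcal/day.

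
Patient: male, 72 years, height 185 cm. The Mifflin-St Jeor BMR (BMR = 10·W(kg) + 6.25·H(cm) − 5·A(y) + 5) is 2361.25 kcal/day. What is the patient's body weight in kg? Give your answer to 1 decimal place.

2361.25 = 10·W + 6.25(185) − 5(72) + 5
10·W = 2361.25 − 801.25 = 1560, so W = 156 kg.

156.0 kg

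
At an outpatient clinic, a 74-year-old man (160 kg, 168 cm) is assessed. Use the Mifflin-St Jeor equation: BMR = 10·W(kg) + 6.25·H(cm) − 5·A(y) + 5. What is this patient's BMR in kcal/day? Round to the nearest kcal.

Mifflin-St Jeor (male): BMR = 10(160) + 6.25(168) − 5(74) + 5 = 1600 + 1050 − 370 + 5 = 2285 kcal/day.

2285 kcal/day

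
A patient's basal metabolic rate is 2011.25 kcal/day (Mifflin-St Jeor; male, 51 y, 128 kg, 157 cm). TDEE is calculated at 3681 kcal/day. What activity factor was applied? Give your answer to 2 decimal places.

Activity factor = TEE ÷ BMR = 3681 ÷ 2011.25 = 1.83.

1.83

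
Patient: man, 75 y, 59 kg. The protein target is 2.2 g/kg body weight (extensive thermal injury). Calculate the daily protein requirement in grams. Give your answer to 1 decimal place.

Protein = 2.2 g/kg × 59 kg = 129.8 g/day.

129.8 g/day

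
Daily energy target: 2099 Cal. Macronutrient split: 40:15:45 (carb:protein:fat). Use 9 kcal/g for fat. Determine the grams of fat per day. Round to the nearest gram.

105 g/day

Fat energy = 45% × 2099 = 944.55 kcal.
At 9 kcal/g: 944.55 ÷ 9 = 104.95 g.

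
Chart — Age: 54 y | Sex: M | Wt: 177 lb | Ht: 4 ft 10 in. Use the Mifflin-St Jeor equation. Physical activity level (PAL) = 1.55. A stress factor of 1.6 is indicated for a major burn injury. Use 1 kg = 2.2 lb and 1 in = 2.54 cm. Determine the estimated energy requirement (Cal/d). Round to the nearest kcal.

3622 Cal/d

Convert to metric: weight = 177 ÷ 2.2 = 80.4545 kg; height = (4×12 + 10) × 2.54 = 58 × 2.54 = 147.32 cm.
Mifflin-St Jeor (male): BMR = 10(80.4545) + 6.25(147.32) − 5(54) + 5 = 804.5455 + 920.75 − 270 + 5 = 1460.2955 kcal/day.
TEE = BMR × activity factor = 1460.2955 × 1.55 = 2263.458 kcal/day.
Apply stress factor: 2263.458 × 1.6 = 3621.5327 kcal/day.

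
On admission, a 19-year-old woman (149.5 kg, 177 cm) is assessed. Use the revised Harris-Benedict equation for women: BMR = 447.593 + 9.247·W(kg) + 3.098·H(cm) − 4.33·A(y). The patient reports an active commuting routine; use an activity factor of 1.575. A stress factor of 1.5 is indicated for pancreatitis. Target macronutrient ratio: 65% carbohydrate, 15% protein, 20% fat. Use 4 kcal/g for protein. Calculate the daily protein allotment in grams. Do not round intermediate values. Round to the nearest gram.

Harris-Benedict: BMR = 447.593 + 9.247(149.5) + 3.098(177) − 4.33(19) = 2296.0955 kcal/day.
TEE = 2296.0955 × 1.575 = 3616.3504 kcal/day.
With stress factor 1.5: 3616.3504 × 1.5 = 5424.5256 kcal/day.
Protein energy = 15% × 5424.5256 = 813.6788 kcal.
Protein = 813.6788 ÷ 4 kcal/g = 203.4197 g.

203 g/day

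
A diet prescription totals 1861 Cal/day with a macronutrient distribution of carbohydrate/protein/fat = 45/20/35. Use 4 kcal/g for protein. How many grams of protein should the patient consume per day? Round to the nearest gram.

93 g/day

Protein energy = 20% × 1861 = 372.2 kcal.
At 4 kcal/g: 372.2 ÷ 4 = 93.05 g.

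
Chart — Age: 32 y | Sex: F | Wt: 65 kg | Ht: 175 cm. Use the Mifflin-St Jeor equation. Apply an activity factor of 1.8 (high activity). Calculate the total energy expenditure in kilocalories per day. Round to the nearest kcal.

Mifflin-St Jeor (female): BMR = 10(65) + 6.25(175) − 5(32) − 161 = 650 + 1093.75 − 160 − 161 = 1422.75 kcal/day.
TEE = BMR × activity factor = 1422.75 × 1.8 = 2560.95 kcal/day.

2561 kilocalories per day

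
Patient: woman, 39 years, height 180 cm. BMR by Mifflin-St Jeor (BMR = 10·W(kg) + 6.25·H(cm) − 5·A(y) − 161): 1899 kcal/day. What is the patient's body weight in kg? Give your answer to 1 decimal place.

113.0 kg

1899 = 10·W + 6.25(180) − 5(39) − 161
10·W = 1899 − 769 = 1130, so W = 113 kg.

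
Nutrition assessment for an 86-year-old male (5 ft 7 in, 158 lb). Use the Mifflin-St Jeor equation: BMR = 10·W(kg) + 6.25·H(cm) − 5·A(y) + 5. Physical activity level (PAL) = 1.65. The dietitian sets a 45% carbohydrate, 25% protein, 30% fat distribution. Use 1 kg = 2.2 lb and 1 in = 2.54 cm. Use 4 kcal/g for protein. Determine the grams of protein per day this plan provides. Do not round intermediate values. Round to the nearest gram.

Convert to metric: weight = 158 ÷ 2.2 = 71.8182 kg; height = (5×12 + 7) × 2.54 = 67 × 2.54 = 170.18 cm.
Mifflin-St Jeor (male): BMR = 10(71.8182) + 6.25(170.18) − 5(86) + 5 = 718.1818 + 1063.625 − 430 + 5 = 1356.8068 kcal/day.
TEE = 1356.8068 × 1.65 = 2238.7313 kcal/day.
Protein energy = 25% × 2238.7313 = 559.6828 kcal.
Protein = 559.6828 ÷ 4 kcal/g = 139.9207 g.

140 g/day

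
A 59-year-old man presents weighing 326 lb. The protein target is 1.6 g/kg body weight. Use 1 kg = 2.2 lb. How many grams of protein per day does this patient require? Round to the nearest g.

Weight in kg = 326 ÷ 2.2 = 148.1818 kg.
Protein = 1.6 g/kg × 148.1818 kg = 237.0909 g/day.

237 g/day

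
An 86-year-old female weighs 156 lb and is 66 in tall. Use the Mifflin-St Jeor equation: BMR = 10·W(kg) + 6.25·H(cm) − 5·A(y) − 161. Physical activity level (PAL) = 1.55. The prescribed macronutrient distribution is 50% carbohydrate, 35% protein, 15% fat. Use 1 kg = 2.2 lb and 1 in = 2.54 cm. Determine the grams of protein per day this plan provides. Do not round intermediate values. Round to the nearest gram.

Convert to metric: weight = 156 ÷ 2.2 = 70.9091 kg; height = 66 × 2.54 = 167.64 cm.
Mifflin-St Jeor (female): BMR = 10(70.9091) + 6.25(167.64) − 5(86) − 161 = 709.0909 + 1047.75 − 430 − 161 = 1165.8409 kcal/day.
TEE = 1165.8409 × 1.55 = 1807.0534 kcal/day.
Protein energy = 35% × 1807.0534 = 632.4687 kcal.
Protein = 632.4687 ÷ 4 kcal/g = 158.1172 g.

158 g/day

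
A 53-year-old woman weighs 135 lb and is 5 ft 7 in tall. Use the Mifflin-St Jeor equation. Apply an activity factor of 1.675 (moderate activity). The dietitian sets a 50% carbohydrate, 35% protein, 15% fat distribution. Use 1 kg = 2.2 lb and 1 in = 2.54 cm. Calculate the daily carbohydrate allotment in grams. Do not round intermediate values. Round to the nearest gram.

Convert to metric: weight = 135 ÷ 2.2 = 61.3636 kg; height = (5×12 + 7) × 2.54 = 67 × 2.54 = 170.18 cm.
Mifflin-St Jeor (female): BMR = 10(61.3636) + 6.25(170.18) − 5(53) − 161 = 613.6364 + 1063.625 − 265 − 161 = 1251.2614 kcal/day.
TEE = 1251.2614 × 1.675 = 2095.8628 kcal/day.
Carbohydrate energy = 50% × 2095.8628 = 1047.9314 kcal.
Carbohydrate = 1047.9314 ÷ 4 kcal/g = 261.9828 g.

262 g/day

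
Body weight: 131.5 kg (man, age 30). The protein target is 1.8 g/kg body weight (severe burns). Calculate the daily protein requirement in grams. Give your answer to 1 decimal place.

Protein = 1.8 g/kg × 131.5 kg = 236.7 g/day.

236.7 g/day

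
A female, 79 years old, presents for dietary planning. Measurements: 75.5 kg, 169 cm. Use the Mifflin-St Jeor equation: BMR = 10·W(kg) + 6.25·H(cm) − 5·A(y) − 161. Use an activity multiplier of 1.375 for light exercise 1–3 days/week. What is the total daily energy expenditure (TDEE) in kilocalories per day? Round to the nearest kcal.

1726 kilocalories per day

Mifflin-St Jeor (female): BMR = 10(75.5) + 6.25(169) − 5(79) − 161 = 755 + 1056.25 − 395 − 161 = 1255.25 kcal/day.
TEE = BMR × activity factor = 1255.25 × 1.375 = 1725.9688 kcal/day.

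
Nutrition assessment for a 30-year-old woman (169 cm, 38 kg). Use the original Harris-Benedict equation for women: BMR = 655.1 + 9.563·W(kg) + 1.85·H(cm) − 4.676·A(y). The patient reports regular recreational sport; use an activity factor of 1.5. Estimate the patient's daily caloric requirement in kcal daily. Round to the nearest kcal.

1786 kcal daily

Harris-Benedict: BMR = 655.1 + 9.563(38) + 1.85(169) − 4.676(30) = 1190.864 kcal/day.
TEE = BMR × activity factor = 1190.864 × 1.5 = 1786.296 kcal/day.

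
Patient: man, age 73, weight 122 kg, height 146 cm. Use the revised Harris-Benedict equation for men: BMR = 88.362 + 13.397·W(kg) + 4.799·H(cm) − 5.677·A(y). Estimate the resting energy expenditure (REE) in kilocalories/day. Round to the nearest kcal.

2009 kilocalories/day

Harris-Benedict: BMR = 88.362 + 13.397(122) + 4.799(146) − 5.677(73) = 2009.029 kcal/day.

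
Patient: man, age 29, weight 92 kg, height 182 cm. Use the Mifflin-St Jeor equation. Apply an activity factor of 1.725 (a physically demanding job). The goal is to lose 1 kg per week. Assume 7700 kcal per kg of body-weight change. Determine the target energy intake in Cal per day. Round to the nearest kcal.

Mifflin-St Jeor (male): BMR = 10(92) + 6.25(182) − 5(29) + 5 = 920 + 1137.5 − 145 + 5 = 1917.5 kcal/day.
TEE = 1917.5 × 1.725 = 3307.6875 kcal/day.
Required daily deficit = 1 × 7700 ÷ 7 = 1100 kcal/day.
Target intake = 3307.6875 − 1100 = 2207.6875 kcal/day.

2208 Cal per day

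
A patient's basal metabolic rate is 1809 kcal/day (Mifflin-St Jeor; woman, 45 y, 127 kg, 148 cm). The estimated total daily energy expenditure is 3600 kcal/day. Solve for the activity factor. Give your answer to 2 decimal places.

1.99

Activity factor = TEE ÷ BMR = 3600 ÷ 1809 = 1.99.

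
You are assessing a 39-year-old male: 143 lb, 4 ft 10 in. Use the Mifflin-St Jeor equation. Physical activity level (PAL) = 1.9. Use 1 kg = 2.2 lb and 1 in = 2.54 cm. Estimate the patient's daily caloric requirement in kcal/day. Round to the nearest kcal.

Convert to metric: weight = 143 ÷ 2.2 = 65 kg; height = (4×12 + 10) × 2.54 = 58 × 2.54 = 147.32 cm.
Mifflin-St Jeor (male): BMR = 10(65) + 6.25(147.32) − 5(39) + 5 = 650 + 920.75 − 195 + 5 = 1380.75 kcal/day.
TEE = BMR × activity factor = 1380.75 × 1.9 = 2623.425 kcal/day.

2623 kcal/day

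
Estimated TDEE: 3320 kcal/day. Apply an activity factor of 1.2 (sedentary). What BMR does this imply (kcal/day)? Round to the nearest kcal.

BMR = TEE ÷ activity factor = 3320 ÷ 1.2 = 2766.6667 kcal/day.

2767 kcal/day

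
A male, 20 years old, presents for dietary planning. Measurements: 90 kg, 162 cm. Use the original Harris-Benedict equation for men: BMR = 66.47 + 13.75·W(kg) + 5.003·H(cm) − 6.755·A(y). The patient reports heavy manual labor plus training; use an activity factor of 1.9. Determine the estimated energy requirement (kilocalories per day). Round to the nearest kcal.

3761 kilocalories per day

Harris-Benedict: BMR = 66.47 + 13.75(90) + 5.003(162) − 6.755(20) = 1979.356 kcal/day.
TEE = BMR × activity factor = 1979.356 × 1.9 = 3760.7764 kcal/day.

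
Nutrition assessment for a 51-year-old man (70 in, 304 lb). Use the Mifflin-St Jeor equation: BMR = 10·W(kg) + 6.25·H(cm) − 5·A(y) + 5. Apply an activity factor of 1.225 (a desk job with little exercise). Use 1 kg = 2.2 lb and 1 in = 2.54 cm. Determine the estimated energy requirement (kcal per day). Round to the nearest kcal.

2748 kcal per day

Convert to metric: weight = 304 ÷ 2.2 = 138.1818 kg; height = 70 × 2.54 = 177.8 cm.
Mifflin-St Jeor (male): BMR = 10(138.1818) + 6.25(177.8) − 5(51) + 5 = 1381.8182 + 1111.25 − 255 + 5 = 2243.0682 kcal/day.
TEE = BMR × activity factor = 2243.0682 × 1.225 = 2747.7585 kcal/day.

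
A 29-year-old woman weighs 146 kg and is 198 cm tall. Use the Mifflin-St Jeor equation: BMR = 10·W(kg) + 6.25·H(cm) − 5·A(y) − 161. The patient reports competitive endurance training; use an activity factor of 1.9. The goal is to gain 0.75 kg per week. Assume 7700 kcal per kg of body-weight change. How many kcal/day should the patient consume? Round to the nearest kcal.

Mifflin-St Jeor (female): BMR = 10(146) + 6.25(198) − 5(29) − 161 = 1460 + 1237.5 − 145 − 161 = 2391.5 kcal/day.
TEE = 2391.5 × 1.9 = 4543.85 kcal/day.
Required daily surplus = 0.75 × 7700 ÷ 7 = 825 kcal/day.
Target intake = 4543.85 + 825 = 5368.85 kcal/day.

5369 kcal/day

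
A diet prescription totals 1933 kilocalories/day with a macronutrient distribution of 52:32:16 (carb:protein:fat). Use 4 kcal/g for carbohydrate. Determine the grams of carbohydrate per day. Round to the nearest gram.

Carbohydrate energy = 52% × 1933 = 1005.16 kcal.
At 4 kcal/g: 1005.16 ÷ 4 = 251.29 g.

251 g/day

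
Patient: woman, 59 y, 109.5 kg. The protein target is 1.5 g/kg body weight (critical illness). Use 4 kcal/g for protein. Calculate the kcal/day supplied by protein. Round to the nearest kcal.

Protein = 1.5 g/kg × 109.5 kg = 164.25 g/day.
Protein energy = 164.25 g × 4 kcal/g = 657 kcal/day.

657 kcal/day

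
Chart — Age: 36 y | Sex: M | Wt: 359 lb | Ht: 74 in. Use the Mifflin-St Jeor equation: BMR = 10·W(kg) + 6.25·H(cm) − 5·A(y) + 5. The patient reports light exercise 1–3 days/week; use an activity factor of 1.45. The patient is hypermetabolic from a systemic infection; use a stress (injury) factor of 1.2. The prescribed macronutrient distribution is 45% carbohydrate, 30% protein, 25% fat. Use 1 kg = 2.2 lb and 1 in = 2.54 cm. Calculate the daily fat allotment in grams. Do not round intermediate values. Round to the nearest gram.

Convert to metric: weight = 359 ÷ 2.2 = 163.1818 kg; height = 74 × 2.54 = 187.96 cm.
Mifflin-St Jeor (male): BMR = 10(163.1818) + 6.25(187.96) − 5(36) + 5 = 1631.8182 + 1174.75 − 180 + 5 = 2631.5682 kcal/day.
TEE = 2631.5682 × 1.45 = 3815.7739 kcal/day.
With stress factor 1.2: 3815.7739 × 1.2 = 4578.9286 kcal/day.
Fat energy = 25% × 4578.9286 = 1144.7322 kcal.
Fat = 1144.7322 ÷ 9 kcal/g = 127.1925 g.

127 g/day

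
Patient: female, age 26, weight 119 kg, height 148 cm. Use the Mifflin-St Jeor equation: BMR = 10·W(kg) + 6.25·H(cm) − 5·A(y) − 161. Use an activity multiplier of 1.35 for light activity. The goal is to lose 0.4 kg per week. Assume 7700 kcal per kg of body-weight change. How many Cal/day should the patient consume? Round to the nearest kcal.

2022 Cal/day

Mifflin-St Jeor (female): BMR = 10(119) + 6.25(148) − 5(26) − 161 = 1190 + 925 − 130 − 161 = 1824 kcal/day.
TEE = 1824 × 1.35 = 2462.4 kcal/day.
Required daily deficit = 0.4 × 7700 ÷ 7 = 440 kcal/day.
Target intake = 2462.4 − 440 = 2022.4 kcal/day.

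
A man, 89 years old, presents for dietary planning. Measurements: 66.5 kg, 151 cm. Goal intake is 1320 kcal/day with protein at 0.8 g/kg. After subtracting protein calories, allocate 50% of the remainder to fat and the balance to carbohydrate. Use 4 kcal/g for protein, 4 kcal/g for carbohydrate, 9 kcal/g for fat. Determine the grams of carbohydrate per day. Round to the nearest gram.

Protein = 0.8 × 66.5 = 53.2 g → 53.2 × 4 = 212.8 kcal.
Non-protein calories = 1320 − 212.8 = 1107.2 kcal.
Fat: 50% × 1107.2 = 553.6 kcal; carbohydrate: 553.6 kcal.
Carbohydrate: 553.6 kcal ÷ 4 kcal/g = 138.4 g.

138 g/day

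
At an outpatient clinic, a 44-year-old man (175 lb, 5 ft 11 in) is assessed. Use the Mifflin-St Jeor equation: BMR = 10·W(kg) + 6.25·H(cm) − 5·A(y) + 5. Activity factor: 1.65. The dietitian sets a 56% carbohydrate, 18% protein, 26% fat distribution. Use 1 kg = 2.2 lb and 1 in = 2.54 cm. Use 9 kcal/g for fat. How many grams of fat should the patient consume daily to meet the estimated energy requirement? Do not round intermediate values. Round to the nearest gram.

Convert to metric: weight = 175 ÷ 2.2 = 79.5455 kg; height = (5×12 + 11) × 2.54 = 71 × 2.54 = 180.34 cm.
Mifflin-St Jeor (male): BMR = 10(79.5455) + 6.25(180.34) − 5(44) + 5 = 795.4545 + 1127.125 − 220 + 5 = 1707.5795 kcal/day.
TEE = 1707.5795 × 1.65 = 2817.5063 kcal/day.
Fat energy = 26% × 2817.5063 = 732.5516 kcal.
Fat = 732.5516 ÷ 9 kcal/g = 81.3946 g.

81 g/day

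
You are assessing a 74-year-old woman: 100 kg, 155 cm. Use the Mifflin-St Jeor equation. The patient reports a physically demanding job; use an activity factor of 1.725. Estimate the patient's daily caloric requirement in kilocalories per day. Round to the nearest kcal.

2480 kilocalories per day

Mifflin-St Jeor (female): BMR = 10(100) + 6.25(155) − 5(74) − 161 = 1000 + 968.75 − 370 − 161 = 1437.75 kcal/day.
TEE = BMR × activity factor = 1437.75 × 1.725 = 2480.1188 kcal/day.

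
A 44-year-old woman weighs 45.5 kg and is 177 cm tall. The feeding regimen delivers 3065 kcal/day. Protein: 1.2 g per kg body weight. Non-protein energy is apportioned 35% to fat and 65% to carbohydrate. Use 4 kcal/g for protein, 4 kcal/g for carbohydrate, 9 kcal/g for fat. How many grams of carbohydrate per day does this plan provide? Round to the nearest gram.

463 g/day

Protein = 1.2 × 45.5 = 54.6 g → 54.6 × 4 = 218.4 kcal.
Non-protein calories = 3065 − 218.4 = 2846.6 kcal.
Fat: 35% × 2846.6 = 996.31 kcal; carbohydrate: 1850.29 kcal.
Carbohydrate: 1850.29 kcal ÷ 4 kcal/g = 462.5725 g.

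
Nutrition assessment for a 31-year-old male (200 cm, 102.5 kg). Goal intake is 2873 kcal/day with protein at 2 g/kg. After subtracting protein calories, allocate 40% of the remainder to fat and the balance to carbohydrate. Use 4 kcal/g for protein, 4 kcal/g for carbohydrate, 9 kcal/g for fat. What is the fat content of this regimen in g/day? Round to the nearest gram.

91 g/day

Protein = 2 × 102.5 = 205 g → 205 × 4 = 820 kcal.
Non-protein calories = 2873 − 820 = 2053 kcal.
Fat: 40% × 2053 = 821.2 kcal; carbohydrate: 1231.8 kcal.
Fat: 821.2 kcal ÷ 9 kcal/g = 91.2444 g.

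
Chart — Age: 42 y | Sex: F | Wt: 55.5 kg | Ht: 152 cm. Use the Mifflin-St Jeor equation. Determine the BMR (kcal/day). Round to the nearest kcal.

1134 kcal/day

Mifflin-St Jeor (female): BMR = 10(55.5) + 6.25(152) − 5(42) − 161 = 555 + 950 − 210 − 161 = 1134 kcal/day.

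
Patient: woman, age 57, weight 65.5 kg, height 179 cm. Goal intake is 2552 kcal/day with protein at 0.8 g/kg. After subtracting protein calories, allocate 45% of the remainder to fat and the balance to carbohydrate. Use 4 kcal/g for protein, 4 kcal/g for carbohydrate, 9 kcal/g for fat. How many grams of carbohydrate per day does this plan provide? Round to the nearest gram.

322 g/day

Protein = 0.8 × 65.5 = 52.4 g → 52.4 × 4 = 209.6 kcal.
Non-protein calories = 2552 − 209.6 = 2342.4 kcal.
Fat: 45% × 2342.4 = 1054.08 kcal; carbohydrate: 1288.32 kcal.
Carbohydrate: 1288.32 kcal ÷ 4 kcal/g = 322.08 g.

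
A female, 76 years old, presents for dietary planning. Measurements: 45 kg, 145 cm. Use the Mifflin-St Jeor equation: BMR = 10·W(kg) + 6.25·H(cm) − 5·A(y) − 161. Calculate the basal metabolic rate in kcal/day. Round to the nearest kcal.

Mifflin-St Jeor (female): BMR = 10(45) + 6.25(145) − 5(76) − 161 = 450 + 906.25 − 380 − 161 = 815.25 kcal/day.

815 kcal/day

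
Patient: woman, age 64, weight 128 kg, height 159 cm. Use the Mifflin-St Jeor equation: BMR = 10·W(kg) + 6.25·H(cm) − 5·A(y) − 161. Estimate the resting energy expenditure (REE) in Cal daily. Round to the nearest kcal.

Mifflin-St Jeor (female): BMR = 10(128) + 6.25(159) − 5(64) − 161 = 1280 + 993.75 − 320 − 161 = 1792.75 kcal/day.

1793 Cal daily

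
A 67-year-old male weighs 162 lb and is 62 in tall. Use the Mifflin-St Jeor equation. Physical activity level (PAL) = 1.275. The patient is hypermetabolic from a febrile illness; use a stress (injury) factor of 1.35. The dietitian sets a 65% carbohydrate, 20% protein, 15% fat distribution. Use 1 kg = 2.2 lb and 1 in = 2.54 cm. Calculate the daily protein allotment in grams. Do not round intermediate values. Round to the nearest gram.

120 g/day

Convert to metric: weight = 162 ÷ 2.2 = 73.6364 kg; height = 62 × 2.54 = 157.48 cm.
Mifflin-St Jeor (male): BMR = 10(73.6364) + 6.25(157.48) − 5(67) + 5 = 736.3636 + 984.25 − 335 + 5 = 1390.6136 kcal/day.
TEE = 1390.6136 × 1.275 = 1773.0324 kcal/day.
With stress factor 1.35: 1773.0324 × 1.35 = 2393.5937 kcal/day.
Protein energy = 20% × 2393.5937 = 478.7187 kcal.
Protein = 478.7187 ÷ 4 kcal/g = 119.6797 g.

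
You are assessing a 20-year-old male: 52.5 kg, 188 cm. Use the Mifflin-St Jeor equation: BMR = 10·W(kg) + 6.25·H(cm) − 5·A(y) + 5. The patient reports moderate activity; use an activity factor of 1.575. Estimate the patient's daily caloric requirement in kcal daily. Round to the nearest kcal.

Mifflin-St Jeor (male): BMR = 10(52.5) + 6.25(188) − 5(20) + 5 = 525 + 1175 − 100 + 5 = 1605 kcal/day.
TEE = BMR × activity factor = 1605 × 1.575 = 2527.875 kcal/day.

2528 kcal daily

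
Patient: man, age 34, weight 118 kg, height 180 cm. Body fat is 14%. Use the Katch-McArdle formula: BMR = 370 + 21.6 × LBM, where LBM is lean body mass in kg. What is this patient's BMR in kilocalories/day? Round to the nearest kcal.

LBM = 118 × (1 − 0.14) = 101.48 kg. Katch-McArdle: BMR = 370 + 21.6 × 101.48 = 2561.968 kcal/day.

2562 kilocalories/day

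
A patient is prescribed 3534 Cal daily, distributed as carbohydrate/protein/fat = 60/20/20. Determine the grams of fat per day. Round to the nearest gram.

79 g/day

Fat energy = 20% × 3534 = 706.8 kcal.
At 9 kcal/g: 706.8 ÷ 9 = 78.5333 g.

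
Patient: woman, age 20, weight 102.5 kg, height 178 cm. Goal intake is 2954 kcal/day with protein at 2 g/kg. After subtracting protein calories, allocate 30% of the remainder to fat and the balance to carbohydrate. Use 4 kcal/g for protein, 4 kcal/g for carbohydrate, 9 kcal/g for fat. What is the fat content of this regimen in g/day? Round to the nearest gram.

Protein = 2 × 102.5 = 205 g → 205 × 4 = 820 kcal.
Non-protein calories = 2954 − 820 = 2134 kcal.
Fat: 30% × 2134 = 640.2 kcal; carbohydrate: 1493.8 kcal.
Fat: 640.2 kcal ÷ 9 kcal/g = 71.1333 g.

71 g/day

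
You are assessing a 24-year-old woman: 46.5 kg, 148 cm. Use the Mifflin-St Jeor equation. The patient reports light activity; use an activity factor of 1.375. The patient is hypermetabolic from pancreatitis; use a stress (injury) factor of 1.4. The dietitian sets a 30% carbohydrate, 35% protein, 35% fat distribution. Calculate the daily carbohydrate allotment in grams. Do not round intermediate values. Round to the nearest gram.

160 g/day

Mifflin-St Jeor (female): BMR = 10(46.5) + 6.25(148) − 5(24) − 161 = 465 + 925 − 120 − 161 = 1109 kcal/day.
TEE = 1109 × 1.375 = 1524.875 kcal/day.
With stress factor 1.4: 1524.875 × 1.4 = 2134.825 kcal/day.
Carbohydrate energy = 30% × 2134.825 = 640.4475 kcal.
Carbohydrate = 640.4475 ÷ 4 kcal/g = 160.1119 g.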